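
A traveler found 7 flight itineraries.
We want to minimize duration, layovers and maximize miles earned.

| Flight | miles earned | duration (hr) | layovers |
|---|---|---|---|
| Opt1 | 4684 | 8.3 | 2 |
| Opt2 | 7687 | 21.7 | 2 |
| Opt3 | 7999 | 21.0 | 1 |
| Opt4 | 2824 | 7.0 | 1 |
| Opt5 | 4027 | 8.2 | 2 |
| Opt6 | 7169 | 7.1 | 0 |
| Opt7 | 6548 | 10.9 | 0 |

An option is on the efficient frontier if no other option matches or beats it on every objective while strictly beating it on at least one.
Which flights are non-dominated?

Opt3, Opt4, Opt6

Opt1: dominated by Opt6 (miles earned 7169≥4684, duration 7.1≤8.3, layovers 0≤2).
Opt2: dominated by Opt3 (miles earned 7999≥7687, duration 21.0≤21.7, layovers 1≤2).
Opt3: not dominated (best miles earned).
Opt4: not dominated (best duration).
Opt5: dominated by Opt6 (miles earned 7169≥4027, duration 7.1≤8.2, layovers 0≤2).
Opt6: not dominated.
Opt7: dominated by Opt6 (miles earned 7169≥6548, duration 7.1≤10.9, layovers 0≤0).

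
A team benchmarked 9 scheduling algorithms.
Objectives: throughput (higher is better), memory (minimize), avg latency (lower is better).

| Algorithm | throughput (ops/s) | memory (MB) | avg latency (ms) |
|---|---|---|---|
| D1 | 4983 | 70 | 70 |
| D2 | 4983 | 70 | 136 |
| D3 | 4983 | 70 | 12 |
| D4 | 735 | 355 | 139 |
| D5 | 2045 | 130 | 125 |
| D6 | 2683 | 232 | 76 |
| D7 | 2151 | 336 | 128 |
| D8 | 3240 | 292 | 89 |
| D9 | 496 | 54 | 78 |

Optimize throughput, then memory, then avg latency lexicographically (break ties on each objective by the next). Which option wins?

D3

First maximize throughput: best is 4983, kept {D1, D2, D3}.
Then minimize memory: best is 70, kept {D1, D2, D3}.
Then minimize avg latency: best is 12, kept {D3}.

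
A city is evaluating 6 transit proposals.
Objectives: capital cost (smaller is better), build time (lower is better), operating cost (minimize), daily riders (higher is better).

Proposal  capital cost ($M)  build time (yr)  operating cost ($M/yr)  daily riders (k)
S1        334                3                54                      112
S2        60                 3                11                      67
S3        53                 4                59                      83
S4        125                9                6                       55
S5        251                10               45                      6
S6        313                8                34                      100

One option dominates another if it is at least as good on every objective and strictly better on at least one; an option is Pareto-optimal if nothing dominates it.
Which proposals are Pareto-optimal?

S1: not dominated (best daily riders).
S2: not dominated.
S3: not dominated (best capital cost).
S4: not dominated (best operating cost).
S5: dominated by S2 (capital cost 60≤251, build time 3≤10, operating cost 11≤45, daily riders 67≥6).
S6: not dominated.

S1, S2, S3, S4, S6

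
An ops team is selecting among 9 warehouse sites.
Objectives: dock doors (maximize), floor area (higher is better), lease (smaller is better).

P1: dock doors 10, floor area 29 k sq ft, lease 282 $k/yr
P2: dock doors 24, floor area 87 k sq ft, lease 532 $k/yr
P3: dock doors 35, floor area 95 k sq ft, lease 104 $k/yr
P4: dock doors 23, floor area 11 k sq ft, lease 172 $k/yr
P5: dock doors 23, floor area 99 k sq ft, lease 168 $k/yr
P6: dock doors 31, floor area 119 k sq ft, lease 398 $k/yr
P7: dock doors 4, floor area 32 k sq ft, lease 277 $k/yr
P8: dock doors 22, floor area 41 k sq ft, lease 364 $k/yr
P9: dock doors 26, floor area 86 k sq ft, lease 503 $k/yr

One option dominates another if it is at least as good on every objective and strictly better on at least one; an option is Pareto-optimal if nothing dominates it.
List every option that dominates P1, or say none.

P3, P5

P3: dock doors 35≥10, floor area 95≥29, lease 104≤282 — dominates P1.
P5: dock doors 23≥10, floor area 99≥29, lease 168≤282 — dominates P1.
Others (P2, P4, P6, P7, P8, P9) are each worse than P1 on at least one objective.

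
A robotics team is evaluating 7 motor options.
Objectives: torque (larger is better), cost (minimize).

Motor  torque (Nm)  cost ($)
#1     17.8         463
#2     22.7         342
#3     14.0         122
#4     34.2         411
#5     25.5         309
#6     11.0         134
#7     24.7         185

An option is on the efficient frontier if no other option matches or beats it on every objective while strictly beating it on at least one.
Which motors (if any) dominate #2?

#5, #7

#5: torque 25.5≥22.7, cost 309≤342 — dominates #2.
#7: torque 24.7≥22.7, cost 185≤342 — dominates #2.
Others (#1, #3, #4, #6) are each worse than #2 on at least one objective.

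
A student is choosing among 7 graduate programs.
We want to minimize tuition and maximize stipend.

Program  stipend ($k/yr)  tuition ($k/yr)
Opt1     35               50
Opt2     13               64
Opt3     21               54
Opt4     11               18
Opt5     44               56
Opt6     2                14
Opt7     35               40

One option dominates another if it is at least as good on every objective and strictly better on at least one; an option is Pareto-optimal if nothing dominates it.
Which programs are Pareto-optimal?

Opt4, Opt5, Opt6, Opt7

Opt1: dominated by Opt7 (stipend 35≥35, tuition 40≤50).
Opt2: dominated by Opt1 (stipend 35≥13, tuition 50≤64).
Opt3: dominated by Opt1 (stipend 35≥21, tuition 50≤54).
Opt4: not dominated.
Opt5: not dominated (best stipend).
Opt6: not dominated (best tuition).
Opt7: not dominated.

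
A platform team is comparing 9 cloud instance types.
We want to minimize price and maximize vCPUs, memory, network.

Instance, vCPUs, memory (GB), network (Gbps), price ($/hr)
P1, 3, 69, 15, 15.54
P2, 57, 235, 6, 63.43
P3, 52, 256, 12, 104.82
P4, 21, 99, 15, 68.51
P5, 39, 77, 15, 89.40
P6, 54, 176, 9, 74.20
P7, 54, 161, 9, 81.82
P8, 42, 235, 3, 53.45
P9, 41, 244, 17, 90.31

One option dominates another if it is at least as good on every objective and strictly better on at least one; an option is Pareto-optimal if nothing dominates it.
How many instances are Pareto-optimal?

P1: not dominated (best price).
P2: not dominated (best vCPUs).
P3: not dominated (best memory).
P4: not dominated.
P5: not dominated.
P6: not dominated.
P7: dominated by P6 (vCPUs 54≥54, memory 176≥161, network 9≥9, price 74.20≤81.82).
P8: not dominated.
P9: not dominated (best network).
Pareto-optimal: P1, P2, P3, P4, P5, P6, P8, P9 → 8.

8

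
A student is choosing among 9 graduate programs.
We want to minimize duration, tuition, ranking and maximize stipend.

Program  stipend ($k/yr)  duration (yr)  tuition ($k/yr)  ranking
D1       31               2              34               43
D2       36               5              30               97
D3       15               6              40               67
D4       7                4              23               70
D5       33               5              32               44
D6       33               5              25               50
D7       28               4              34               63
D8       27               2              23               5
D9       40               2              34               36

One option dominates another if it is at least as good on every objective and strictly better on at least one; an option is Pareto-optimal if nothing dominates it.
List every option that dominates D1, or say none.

D9: stipend 40≥31, duration 2≤2, tuition 34≤34, ranking 36≤43 — dominates D1.
Others (D2, D3, D4, D5, D6, D7, D8) are each worse than D1 on at least one objective.

D9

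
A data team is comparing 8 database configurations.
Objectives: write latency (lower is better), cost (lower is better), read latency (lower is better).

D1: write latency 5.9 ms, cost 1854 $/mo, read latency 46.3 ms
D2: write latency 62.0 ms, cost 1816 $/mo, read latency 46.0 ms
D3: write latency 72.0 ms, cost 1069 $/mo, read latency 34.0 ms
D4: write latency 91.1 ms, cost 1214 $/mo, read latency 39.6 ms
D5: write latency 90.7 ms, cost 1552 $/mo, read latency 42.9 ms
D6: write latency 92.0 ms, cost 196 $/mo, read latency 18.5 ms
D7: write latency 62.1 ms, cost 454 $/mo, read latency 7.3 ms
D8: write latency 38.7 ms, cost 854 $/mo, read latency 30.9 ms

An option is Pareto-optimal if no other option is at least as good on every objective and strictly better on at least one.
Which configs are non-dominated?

D1: not dominated (best write latency).
D2: dominated by D8 (write latency 38.7≤62.0, cost 854≤1816, read latency 30.9≤46.0).
D3: dominated by D7 (write latency 62.1≤72.0, cost 454≤1069, read latency 7.3≤34.0).
D4: dominated by D3 (write latency 72.0≤91.1, cost 1069≤1214, read latency 34.0≤39.6).
D5: dominated by D3 (write latency 72.0≤90.7, cost 1069≤1552, read latency 34.0≤42.9).
D6: not dominated (best cost).
D7: not dominated (best read latency).
D8: not dominated.

D1, D6, D7, D8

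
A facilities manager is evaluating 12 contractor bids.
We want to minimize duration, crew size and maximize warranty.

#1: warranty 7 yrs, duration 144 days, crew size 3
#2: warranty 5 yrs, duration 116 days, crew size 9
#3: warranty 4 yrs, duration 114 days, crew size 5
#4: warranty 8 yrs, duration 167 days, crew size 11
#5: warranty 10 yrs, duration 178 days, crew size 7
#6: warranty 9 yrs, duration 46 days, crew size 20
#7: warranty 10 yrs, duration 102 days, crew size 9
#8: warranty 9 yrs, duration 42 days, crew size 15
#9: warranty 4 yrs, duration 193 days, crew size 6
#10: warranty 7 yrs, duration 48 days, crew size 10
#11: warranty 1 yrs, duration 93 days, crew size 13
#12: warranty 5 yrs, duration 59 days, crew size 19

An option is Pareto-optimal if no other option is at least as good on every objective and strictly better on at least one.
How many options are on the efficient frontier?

#1: not dominated (best crew size).
#2: dominated by #7 (warranty 10≥5, duration 102≤116, crew size 9≤9).
#3: not dominated.
#4: dominated by #7 (warranty 10≥8, duration 102≤167, crew size 9≤11).
#5: not dominated.
#6: dominated by #8 (warranty 9≥9, duration 42≤46, crew size 15≤20).
#7: not dominated.
#8: not dominated (best duration).
#9: dominated by #1 (warranty 7≥4, duration 144≤193, crew size 3≤6).
#10: not dominated.
#11: dominated by #10 (warranty 7≥1, duration 48≤93, crew size 10≤13).
#12: dominated by #8 (warranty 9≥5, duration 42≤59, crew size 15≤19).
Pareto-optimal: #1, #3, #5, #7, #8, #10 → 6.

6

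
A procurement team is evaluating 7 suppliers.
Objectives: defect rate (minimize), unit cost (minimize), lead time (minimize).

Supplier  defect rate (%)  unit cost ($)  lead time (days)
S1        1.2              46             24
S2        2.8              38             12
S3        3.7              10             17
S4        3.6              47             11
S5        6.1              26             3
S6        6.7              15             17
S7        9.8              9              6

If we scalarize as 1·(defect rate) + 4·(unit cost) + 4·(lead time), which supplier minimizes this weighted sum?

S7

S1: 1·1.2 + 4·46 + 4·24 = 281.2
S2: 1·2.8 + 4·38 + 4·12 = 202.8
S3: 1·3.7 + 4·10 + 4·17 = 111.7
S4: 1·3.6 + 4·47 + 4·11 = 235.6
S5: 1·6.1 + 4·26 + 4·3 = 122.1
S6: 1·6.7 + 4·15 + 4·17 = 134.7
S7: 1·9.8 + 4·9 + 4·6 = 69.8
Lowest: S7 at 69.8.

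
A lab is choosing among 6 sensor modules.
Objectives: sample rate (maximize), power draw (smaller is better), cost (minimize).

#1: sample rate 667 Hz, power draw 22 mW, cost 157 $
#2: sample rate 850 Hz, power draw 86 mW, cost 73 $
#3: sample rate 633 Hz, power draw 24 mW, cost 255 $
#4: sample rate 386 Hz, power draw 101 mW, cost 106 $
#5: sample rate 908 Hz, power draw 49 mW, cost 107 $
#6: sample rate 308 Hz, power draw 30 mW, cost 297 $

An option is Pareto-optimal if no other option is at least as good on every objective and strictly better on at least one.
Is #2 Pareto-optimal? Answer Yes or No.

#1: worse on sample rate (667 vs 850).
#3: worse on sample rate (633 vs 850).
#4: worse on sample rate (386 vs 850).
#5: worse on cost (107 vs 73).
#6: worse on sample rate (308 vs 850).
No option is at least as good as #2 on every objective and strictly better on one.

Yes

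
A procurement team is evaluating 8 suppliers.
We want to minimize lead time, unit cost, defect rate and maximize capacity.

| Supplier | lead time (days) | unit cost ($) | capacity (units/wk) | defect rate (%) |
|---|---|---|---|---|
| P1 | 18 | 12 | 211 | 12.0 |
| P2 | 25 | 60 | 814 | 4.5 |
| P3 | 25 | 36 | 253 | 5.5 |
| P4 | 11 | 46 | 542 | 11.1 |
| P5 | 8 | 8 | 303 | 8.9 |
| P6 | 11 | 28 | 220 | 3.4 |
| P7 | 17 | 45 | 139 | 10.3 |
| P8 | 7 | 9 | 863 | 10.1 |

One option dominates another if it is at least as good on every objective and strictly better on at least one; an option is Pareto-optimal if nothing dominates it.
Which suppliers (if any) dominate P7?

P5, P6, P8

P5: lead time 8≤17, unit cost 8≤45, capacity 303≥139, defect rate 8.9≤10.3 — dominates P7.
P6: lead time 11≤17, unit cost 28≤45, capacity 220≥139, defect rate 3.4≤10.3 — dominates P7.
P8: lead time 7≤17, unit cost 9≤45, capacity 863≥139, defect rate 10.1≤10.3 — dominates P7.
Others (P1, P2, P3, P4) are each worse than P7 on at least one objective.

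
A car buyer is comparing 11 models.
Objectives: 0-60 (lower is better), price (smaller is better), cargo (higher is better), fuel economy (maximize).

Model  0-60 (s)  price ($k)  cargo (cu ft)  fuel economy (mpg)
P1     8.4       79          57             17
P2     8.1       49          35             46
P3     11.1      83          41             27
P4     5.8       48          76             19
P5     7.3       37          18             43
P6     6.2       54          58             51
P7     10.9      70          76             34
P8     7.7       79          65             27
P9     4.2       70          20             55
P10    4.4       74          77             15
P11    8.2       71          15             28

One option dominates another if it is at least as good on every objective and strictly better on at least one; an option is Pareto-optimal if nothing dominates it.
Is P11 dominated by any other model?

P2 vs P11: 0-60 8.1≤8.2, price 49≤71, cargo 35≥15, fuel economy 46≥28 — P2 is at least as good on every objective and strictly better on at least one, so P2 dominates P11.

Yes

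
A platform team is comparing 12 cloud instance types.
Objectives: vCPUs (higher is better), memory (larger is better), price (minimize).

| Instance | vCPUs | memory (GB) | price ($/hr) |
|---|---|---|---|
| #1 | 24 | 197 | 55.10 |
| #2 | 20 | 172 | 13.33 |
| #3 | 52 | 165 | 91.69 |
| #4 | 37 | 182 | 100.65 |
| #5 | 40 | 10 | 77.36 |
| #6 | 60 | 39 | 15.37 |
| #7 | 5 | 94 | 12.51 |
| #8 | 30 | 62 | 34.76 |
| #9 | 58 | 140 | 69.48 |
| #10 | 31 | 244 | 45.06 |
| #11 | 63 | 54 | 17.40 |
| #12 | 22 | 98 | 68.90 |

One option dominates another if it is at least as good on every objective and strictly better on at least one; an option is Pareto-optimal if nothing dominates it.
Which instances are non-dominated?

#1: dominated by #10 (vCPUs 31≥24, memory 244≥197, price 45.06≤55.10).
#2: not dominated.
#3: not dominated.
#4: not dominated.
#5: dominated by #6 (vCPUs 60≥40, memory 39≥10, price 15.37≤77.36).
#6: not dominated.
#7: not dominated (best price).
#8: not dominated.
#9: not dominated.
#10: not dominated (best memory).
#11: not dominated (best vCPUs).
#12: dominated by #1 (vCPUs 24≥22, memory 197≥98, price 55.10≤68.90).

#2, #3, #4, #6, #7, #8, #9, #10, #11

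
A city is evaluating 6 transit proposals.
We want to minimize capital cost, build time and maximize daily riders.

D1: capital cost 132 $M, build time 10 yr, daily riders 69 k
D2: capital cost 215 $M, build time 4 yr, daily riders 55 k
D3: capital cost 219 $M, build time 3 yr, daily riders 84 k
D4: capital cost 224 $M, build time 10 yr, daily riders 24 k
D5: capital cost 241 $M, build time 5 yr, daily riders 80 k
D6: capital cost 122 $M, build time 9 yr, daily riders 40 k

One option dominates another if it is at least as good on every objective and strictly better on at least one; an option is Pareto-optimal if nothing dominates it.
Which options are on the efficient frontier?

D1: not dominated.
D2: not dominated.
D3: not dominated (best build time).
D4: dominated by D1 (capital cost 132≤224, build time 10≤10, daily riders 69≥24).
D5: dominated by D3 (capital cost 219≤241, build time 3≤5, daily riders 84≥80).
D6: not dominated (best capital cost).

D1, D2, D3, D6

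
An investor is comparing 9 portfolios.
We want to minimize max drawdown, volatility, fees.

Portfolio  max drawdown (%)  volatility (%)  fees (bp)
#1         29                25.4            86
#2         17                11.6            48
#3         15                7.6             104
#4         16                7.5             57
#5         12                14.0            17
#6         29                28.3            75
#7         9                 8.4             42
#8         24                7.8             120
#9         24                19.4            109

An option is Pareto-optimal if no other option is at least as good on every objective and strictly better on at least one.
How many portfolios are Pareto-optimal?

4

#1: dominated by #2 (max drawdown 17≤29, volatility 11.6≤25.4, fees 48≤86).
#2: dominated by #7 (max drawdown 9≤17, volatility 8.4≤11.6, fees 42≤48).
#3: not dominated.
#4: not dominated (best volatility).
#5: not dominated (best fees).
#6: dominated by #2 (max drawdown 17≤29, volatility 11.6≤28.3, fees 48≤75).
#7: not dominated (best max drawdown).
#8: dominated by #3 (max drawdown 15≤24, volatility 7.6≤7.8, fees 104≤120).
#9: dominated by #2 (max drawdown 17≤24, volatility 11.6≤19.4, fees 48≤109).
Pareto-optimal: #3, #4, #5, #7 → 4.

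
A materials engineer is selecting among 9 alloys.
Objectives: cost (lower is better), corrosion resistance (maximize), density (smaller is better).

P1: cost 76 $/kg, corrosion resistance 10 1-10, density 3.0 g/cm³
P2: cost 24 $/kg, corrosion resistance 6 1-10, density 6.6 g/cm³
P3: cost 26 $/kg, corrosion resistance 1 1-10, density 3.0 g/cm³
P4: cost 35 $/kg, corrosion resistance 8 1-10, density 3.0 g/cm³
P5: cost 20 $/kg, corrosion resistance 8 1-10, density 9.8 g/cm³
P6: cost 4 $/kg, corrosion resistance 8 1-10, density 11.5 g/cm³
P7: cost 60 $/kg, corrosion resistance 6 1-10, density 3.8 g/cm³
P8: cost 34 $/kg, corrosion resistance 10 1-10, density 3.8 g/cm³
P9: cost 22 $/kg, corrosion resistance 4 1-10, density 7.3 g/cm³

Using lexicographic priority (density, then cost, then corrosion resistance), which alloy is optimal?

P3

First minimize density: best is 3.0, kept {P1, P3, P4}.
Then minimize cost: best is 26, kept {P3}.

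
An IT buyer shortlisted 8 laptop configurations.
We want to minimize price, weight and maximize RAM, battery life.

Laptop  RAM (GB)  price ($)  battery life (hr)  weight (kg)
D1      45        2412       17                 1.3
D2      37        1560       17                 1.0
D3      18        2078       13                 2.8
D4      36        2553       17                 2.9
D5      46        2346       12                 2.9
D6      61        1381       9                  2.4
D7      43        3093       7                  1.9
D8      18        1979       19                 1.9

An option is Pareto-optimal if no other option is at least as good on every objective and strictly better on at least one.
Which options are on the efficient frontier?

D1, D2, D5, D6, D8

D1: not dominated.
D2: not dominated (best weight).
D3: dominated by D2 (RAM 37≥18, price 1560≤2078, battery life 17≥13, weight 1.0≤2.8).
D4: dominated by D1 (RAM 45≥36, price 2412≤2553, battery life 17≥17, weight 1.3≤2.9).
D5: not dominated.
D6: not dominated (best RAM).
D7: dominated by D1 (RAM 45≥43, price 2412≤3093, battery life 17≥7, weight 1.3≤1.9).
D8: not dominated (best battery life).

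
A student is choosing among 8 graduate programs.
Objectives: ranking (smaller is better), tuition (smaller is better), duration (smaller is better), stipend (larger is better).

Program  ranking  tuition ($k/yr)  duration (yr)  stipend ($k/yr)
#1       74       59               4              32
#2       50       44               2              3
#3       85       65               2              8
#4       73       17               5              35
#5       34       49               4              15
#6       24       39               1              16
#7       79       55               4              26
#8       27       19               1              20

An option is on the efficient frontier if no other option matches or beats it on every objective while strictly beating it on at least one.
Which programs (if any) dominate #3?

#6, #8

#6: ranking 24≤85, tuition 39≤65, duration 1≤2, stipend 16≥8 — dominates #3.
#8: ranking 27≤85, tuition 19≤65, duration 1≤2, stipend 20≥8 — dominates #3.
Others (#1, #2, #4, #5, #7) are each worse than #3 on at least one objective.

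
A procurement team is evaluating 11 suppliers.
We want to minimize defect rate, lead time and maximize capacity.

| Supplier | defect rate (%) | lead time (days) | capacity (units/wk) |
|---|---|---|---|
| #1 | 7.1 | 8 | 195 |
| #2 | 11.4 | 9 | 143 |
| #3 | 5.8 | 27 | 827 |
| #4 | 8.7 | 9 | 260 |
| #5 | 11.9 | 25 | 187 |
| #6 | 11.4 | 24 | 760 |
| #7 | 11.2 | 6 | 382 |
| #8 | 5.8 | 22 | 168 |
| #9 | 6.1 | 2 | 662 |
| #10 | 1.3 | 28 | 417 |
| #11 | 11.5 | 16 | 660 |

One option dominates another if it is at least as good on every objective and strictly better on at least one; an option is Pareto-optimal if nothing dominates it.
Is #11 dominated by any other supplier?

Yes

#9 vs #11: defect rate 6.1≤11.5, lead time 2≤16, capacity 662≥660 — #9 is at least as good on every objective and strictly better on at least one, so #9 dominates #11.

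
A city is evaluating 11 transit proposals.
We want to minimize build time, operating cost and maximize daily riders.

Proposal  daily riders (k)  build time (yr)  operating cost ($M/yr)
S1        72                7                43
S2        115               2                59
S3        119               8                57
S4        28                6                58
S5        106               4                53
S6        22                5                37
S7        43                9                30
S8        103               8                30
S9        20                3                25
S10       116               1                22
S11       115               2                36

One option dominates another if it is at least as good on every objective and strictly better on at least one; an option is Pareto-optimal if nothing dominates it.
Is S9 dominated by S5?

No

S5 vs S9: S5 is worse on build time (4 vs 3), so it does not dominate S9.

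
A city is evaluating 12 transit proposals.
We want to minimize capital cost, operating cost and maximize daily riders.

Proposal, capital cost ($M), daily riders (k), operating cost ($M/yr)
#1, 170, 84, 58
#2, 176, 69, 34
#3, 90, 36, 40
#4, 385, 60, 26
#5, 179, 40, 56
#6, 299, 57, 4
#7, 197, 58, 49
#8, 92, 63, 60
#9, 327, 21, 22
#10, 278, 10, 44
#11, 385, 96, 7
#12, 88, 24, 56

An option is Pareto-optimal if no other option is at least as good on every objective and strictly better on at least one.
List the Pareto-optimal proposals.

#1: not dominated.
#2: not dominated.
#3: not dominated.
#4: dominated by #11 (capital cost 385≤385, daily riders 96≥60, operating cost 7≤26).
#5: dominated by #2 (capital cost 176≤179, daily riders 69≥40, operating cost 34≤56).
#6: not dominated (best operating cost).
#7: dominated by #2 (capital cost 176≤197, daily riders 69≥58, operating cost 34≤49).
#8: not dominated.
#9: dominated by #6 (capital cost 299≤327, daily riders 57≥21, operating cost 4≤22).
#10: dominated by #2 (capital cost 176≤278, daily riders 69≥10, operating cost 34≤44).
#11: not dominated (best daily riders).
#12: not dominated (best capital cost).

#1, #2, #3, #6, #8, #11, #12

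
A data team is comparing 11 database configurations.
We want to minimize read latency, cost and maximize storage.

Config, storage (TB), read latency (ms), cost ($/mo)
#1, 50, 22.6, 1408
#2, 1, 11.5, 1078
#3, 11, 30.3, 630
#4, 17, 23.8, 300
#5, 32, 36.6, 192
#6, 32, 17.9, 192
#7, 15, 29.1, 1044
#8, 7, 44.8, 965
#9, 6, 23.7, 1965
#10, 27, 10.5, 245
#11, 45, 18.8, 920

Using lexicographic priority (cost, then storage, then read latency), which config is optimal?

First minimize cost: best is 192, kept {#5, #6}.
Then maximize storage: best is 32, kept {#5, #6}.
Then minimize read latency: best is 17.9, kept {#6}.

#6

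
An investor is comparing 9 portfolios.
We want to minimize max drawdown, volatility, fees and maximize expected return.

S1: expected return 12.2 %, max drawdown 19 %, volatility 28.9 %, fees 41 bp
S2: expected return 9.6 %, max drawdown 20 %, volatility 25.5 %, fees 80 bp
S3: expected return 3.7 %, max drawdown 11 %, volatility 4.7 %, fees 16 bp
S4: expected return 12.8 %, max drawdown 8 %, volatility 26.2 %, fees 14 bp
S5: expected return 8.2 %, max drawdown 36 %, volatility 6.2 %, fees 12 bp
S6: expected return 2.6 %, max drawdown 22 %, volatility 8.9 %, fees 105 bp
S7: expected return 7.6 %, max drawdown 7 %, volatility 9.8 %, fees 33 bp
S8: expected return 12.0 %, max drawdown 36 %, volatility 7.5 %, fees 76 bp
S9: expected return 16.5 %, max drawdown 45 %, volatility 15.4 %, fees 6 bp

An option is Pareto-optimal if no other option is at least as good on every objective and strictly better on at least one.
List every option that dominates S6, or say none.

S3: expected return 3.7≥2.6, max drawdown 11≤22, volatility 4.7≤8.9, fees 16≤105 — dominates S6.
Others (S1, S2, S4, S5, S7, S8, S9) are each worse than S6 on at least one objective.

S3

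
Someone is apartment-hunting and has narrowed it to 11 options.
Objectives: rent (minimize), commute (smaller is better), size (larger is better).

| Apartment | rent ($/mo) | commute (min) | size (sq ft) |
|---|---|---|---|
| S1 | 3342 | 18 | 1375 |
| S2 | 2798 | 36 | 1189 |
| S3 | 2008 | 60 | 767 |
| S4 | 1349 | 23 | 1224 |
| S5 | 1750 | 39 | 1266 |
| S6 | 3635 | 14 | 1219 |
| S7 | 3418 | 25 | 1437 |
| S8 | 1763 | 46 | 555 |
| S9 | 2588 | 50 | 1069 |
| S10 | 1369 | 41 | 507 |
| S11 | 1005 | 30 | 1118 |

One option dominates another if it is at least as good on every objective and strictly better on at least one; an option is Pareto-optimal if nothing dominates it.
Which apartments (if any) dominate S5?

S1: worse on rent (3342 vs 1750).
S2: worse on rent (2798 vs 1750).
S3: worse on rent (2008 vs 1750).
S4: worse on size (1224 vs 1266).
S6: worse on rent (3635 vs 1750).
S7: worse on rent (3418 vs 1750).
S8: worse on rent (1763 vs 1750).
S9: worse on rent (2588 vs 1750).
S10: worse on commute (41 vs 39).
S11: worse on size (1118 vs 1266).
No option dominates S5.

none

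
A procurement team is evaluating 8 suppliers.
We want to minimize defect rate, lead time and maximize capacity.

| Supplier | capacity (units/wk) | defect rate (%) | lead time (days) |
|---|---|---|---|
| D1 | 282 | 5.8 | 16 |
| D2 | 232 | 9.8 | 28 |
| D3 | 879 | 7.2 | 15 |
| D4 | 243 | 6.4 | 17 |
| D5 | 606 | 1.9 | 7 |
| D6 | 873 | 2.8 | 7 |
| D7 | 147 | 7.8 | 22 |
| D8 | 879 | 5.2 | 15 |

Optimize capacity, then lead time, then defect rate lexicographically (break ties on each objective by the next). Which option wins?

First maximize capacity: best is 879, kept {D3, D8}.
Then minimize lead time: best is 15, kept {D3, D8}.
Then minimize defect rate: best is 5.2, kept {D8}.

D8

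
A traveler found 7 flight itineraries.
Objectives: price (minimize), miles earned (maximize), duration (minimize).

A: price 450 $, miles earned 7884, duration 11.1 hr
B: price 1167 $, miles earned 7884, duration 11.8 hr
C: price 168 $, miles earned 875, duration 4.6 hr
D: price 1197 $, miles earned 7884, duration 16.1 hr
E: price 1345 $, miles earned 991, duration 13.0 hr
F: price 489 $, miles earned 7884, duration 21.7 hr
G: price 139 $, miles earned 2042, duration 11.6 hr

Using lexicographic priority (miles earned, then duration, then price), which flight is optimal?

A

First maximize miles earned: best is 7884, kept {A, B, D, F}.
Then minimize duration: best is 11.1, kept {A}.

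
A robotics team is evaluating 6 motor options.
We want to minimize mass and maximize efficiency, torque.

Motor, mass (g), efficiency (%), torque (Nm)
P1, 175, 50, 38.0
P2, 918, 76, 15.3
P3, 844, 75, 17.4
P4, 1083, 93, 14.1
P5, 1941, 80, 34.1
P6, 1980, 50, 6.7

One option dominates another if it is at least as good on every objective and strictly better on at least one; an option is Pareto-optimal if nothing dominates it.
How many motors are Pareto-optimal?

5

P1: not dominated (best mass).
P2: not dominated.
P3: not dominated.
P4: not dominated (best efficiency).
P5: not dominated.
P6: dominated by P1 (mass 175≤1980, efficiency 50≥50, torque 38.0≥6.7).
Pareto-optimal: P1, P2, P3, P4, P5 → 5.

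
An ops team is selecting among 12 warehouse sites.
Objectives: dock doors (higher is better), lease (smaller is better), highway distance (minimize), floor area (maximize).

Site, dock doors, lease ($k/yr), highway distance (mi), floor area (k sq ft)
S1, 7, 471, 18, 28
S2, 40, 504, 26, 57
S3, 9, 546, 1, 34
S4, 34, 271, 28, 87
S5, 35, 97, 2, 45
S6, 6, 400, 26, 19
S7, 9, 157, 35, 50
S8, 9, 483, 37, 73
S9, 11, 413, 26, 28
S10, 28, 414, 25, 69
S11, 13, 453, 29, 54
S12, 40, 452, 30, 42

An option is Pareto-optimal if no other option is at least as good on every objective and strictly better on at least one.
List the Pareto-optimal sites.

S1: dominated by S5 (dock doors 35≥7, lease 97≤471, highway distance 2≤18, floor area 45≥28).
S2: not dominated.
S3: not dominated (best highway distance).
S4: not dominated (best floor area).
S5: not dominated (best lease).
S6: dominated by S5 (dock doors 35≥6, lease 97≤400, highway distance 2≤26, floor area 45≥19).
S7: not dominated.
S8: dominated by S4 (dock doors 34≥9, lease 271≤483, highway distance 28≤37, floor area 87≥73).
S9: dominated by S5 (dock doors 35≥11, lease 97≤413, highway distance 2≤26, floor area 45≥28).
S10: not dominated.
S11: dominated by S4 (dock doors 34≥13, lease 271≤453, highway distance 28≤29, floor area 87≥54).
S12: not dominated.

S2, S3, S4, S5, S7, S10, S12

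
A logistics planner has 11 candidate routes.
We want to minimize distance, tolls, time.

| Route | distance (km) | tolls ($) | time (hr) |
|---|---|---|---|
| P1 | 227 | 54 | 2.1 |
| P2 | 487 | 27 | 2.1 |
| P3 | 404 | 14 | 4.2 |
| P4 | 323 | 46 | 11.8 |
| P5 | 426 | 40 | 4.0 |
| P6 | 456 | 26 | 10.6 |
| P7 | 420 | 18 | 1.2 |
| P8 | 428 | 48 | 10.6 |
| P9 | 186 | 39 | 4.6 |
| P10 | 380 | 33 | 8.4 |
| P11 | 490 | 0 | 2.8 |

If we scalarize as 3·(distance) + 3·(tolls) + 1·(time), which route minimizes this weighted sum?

P9

P1: 3·227 + 3·54 + 1·2.1 = 845.1
P2: 3·487 + 3·27 + 1·2.1 = 1544.1
P3: 3·404 + 3·14 + 1·4.2 = 1258.2
P4: 3·323 + 3·46 + 1·11.8 = 1118.8
P5: 3·426 + 3·40 + 1·4.0 = 1402.0
P6: 3·456 + 3·26 + 1·10.6 = 1456.6
P7: 3·420 + 3·18 + 1·1.2 = 1315.2
P8: 3·428 + 3·48 + 1·10.6 = 1438.6
P9: 3·186 + 3·39 + 1·4.6 = 679.6
P10: 3·380 + 3·33 + 1·8.4 = 1247.4
P11: 3·490 + 3·0 + 1·2.8 = 1472.8
Lowest: P9 at 679.6.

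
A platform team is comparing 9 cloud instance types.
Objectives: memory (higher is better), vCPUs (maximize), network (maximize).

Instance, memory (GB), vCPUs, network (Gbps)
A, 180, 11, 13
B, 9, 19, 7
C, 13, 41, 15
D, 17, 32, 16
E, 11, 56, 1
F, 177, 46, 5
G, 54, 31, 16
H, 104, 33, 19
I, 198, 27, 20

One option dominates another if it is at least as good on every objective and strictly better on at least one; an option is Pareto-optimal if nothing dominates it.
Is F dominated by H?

H vs F: H is worse on memory (104 vs 177), so it does not dominate F.

No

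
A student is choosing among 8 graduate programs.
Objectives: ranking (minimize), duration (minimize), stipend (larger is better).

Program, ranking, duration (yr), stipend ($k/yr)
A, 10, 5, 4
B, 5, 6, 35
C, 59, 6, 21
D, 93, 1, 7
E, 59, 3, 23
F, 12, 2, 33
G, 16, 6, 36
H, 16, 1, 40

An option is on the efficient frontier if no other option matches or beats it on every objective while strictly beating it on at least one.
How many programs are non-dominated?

A: not dominated.
B: not dominated (best ranking).
C: dominated by B (ranking 5≤59, duration 6≤6, stipend 35≥21).
D: dominated by H (ranking 16≤93, duration 1≤1, stipend 40≥7).
E: dominated by F (ranking 12≤59, duration 2≤3, stipend 33≥23).
F: not dominated.
G: dominated by H (ranking 16≤16, duration 1≤6, stipend 40≥36).
H: not dominated (best stipend).
Pareto-optimal: A, B, F, H → 4.

4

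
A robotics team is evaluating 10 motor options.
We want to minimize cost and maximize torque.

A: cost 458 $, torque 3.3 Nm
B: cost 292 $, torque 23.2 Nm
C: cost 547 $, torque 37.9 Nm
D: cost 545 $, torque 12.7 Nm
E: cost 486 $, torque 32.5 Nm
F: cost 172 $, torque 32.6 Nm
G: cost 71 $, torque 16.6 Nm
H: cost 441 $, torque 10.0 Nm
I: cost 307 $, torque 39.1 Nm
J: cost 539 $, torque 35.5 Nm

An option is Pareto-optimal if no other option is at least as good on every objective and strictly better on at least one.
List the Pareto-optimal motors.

A: dominated by B (cost 292≤458, torque 23.2≥3.3).
B: dominated by F (cost 172≤292, torque 32.6≥23.2).
C: dominated by I (cost 307≤547, torque 39.1≥37.9).
D: dominated by B (cost 292≤545, torque 23.2≥12.7).
E: dominated by F (cost 172≤486, torque 32.6≥32.5).
F: not dominated.
G: not dominated (best cost).
H: dominated by B (cost 292≤441, torque 23.2≥10.0).
I: not dominated (best torque).
J: dominated by I (cost 307≤539, torque 39.1≥35.5).

F, G, I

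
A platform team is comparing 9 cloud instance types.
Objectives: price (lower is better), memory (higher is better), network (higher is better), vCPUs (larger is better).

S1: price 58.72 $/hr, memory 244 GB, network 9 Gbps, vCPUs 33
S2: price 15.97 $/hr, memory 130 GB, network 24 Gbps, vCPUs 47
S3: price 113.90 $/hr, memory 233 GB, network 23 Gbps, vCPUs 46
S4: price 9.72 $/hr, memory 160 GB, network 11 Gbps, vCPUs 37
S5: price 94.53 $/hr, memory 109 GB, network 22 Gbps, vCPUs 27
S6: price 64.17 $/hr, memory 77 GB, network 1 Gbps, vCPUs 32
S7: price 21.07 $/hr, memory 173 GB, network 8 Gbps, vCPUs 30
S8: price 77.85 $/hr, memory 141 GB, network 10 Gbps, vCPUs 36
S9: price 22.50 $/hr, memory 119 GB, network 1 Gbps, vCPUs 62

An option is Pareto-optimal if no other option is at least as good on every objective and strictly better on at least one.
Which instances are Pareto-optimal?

S1, S2, S3, S4, S7, S9

S1: not dominated (best memory).
S2: not dominated (best network).
S3: not dominated.
S4: not dominated (best price).
S5: dominated by S2 (price 15.97≤94.53, memory 130≥109, network 24≥22, vCPUs 47≥27).
S6: dominated by S1 (price 58.72≤64.17, memory 244≥77, network 9≥1, vCPUs 33≥32).
S7: not dominated.
S8: dominated by S4 (price 9.72≤77.85, memory 160≥141, network 11≥10, vCPUs 37≥36).
S9: not dominated (best vCPUs).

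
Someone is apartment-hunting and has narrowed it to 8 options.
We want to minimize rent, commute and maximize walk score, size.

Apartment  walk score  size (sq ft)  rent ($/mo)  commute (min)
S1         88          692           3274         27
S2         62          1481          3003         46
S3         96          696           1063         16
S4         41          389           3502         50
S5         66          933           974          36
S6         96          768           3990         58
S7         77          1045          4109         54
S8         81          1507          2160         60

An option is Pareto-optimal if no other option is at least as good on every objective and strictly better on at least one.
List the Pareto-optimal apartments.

S2, S3, S5, S6, S7, S8

S1: dominated by S3 (walk score 96≥88, size 696≥692, rent 1063≤3274, commute 16≤27).
S2: not dominated.
S3: not dominated (best commute).
S4: dominated by S1 (walk score 88≥41, size 692≥389, rent 3274≤3502, commute 27≤50).
S5: not dominated (best rent).
S6: not dominated.
S7: not dominated.
S8: not dominated (best size).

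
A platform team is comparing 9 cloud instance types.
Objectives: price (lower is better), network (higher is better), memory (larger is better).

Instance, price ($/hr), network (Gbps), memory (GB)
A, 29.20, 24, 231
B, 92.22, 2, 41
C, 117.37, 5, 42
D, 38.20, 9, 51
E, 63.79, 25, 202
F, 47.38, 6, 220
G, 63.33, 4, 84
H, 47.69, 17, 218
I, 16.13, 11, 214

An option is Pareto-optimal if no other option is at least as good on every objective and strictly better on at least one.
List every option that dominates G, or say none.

A: price 29.20≤63.33, network 24≥4, memory 231≥84 — dominates G.
F: price 47.38≤63.33, network 6≥4, memory 220≥84 — dominates G.
H: price 47.69≤63.33, network 17≥4, memory 218≥84 — dominates G.
I: price 16.13≤63.33, network 11≥4, memory 214≥84 — dominates G.
Others (B, C, D, E) are each worse than G on at least one objective.

A, F, H, I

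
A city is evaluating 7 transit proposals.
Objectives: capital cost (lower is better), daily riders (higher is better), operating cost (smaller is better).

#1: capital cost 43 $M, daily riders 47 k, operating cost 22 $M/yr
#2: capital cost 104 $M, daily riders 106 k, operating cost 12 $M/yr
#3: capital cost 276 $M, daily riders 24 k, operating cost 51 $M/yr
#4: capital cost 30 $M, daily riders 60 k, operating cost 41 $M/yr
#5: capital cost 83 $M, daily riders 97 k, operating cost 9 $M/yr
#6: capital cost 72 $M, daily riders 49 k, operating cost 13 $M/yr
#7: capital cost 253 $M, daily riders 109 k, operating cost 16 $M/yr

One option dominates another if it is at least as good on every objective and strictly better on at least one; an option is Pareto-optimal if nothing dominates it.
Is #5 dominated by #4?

No

#4 vs #5: #4 is worse on daily riders (60 vs 97), so it does not dominate #5.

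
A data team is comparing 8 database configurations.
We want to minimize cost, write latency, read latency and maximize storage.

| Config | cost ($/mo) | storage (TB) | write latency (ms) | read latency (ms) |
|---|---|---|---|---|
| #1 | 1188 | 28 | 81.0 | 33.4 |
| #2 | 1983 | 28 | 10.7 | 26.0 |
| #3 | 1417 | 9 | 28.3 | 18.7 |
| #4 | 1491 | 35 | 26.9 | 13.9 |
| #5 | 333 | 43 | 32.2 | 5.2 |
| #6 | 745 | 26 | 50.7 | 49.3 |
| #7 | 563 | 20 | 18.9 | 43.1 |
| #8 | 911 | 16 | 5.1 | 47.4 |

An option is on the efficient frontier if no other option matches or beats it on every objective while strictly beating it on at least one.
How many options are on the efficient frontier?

6

#1: dominated by #5 (cost 333≤1188, storage 43≥28, write latency 32.2≤81.0, read latency 5.2≤33.4).
#2: not dominated.
#3: not dominated.
#4: not dominated.
#5: not dominated (best cost).
#6: dominated by #5 (cost 333≤745, storage 43≥26, write latency 32.2≤50.7, read latency 5.2≤49.3).
#7: not dominated.
#8: not dominated (best write latency).
Pareto-optimal: #2, #3, #4, #5, #7, #8 → 6.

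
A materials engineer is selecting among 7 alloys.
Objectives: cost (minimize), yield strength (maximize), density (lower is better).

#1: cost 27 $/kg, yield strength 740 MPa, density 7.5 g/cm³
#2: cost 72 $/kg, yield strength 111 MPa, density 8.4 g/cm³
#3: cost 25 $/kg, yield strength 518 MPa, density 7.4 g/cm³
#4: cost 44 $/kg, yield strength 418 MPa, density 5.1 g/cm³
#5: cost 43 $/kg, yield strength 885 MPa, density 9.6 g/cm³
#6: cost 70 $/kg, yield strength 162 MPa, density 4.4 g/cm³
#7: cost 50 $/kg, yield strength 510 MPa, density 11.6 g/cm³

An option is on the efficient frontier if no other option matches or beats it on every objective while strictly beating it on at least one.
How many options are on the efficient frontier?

5

#1: not dominated.
#2: dominated by #1 (cost 27≤72, yield strength 740≥111, density 7.5≤8.4).
#3: not dominated (best cost).
#4: not dominated.
#5: not dominated (best yield strength).
#6: not dominated (best density).
#7: dominated by #1 (cost 27≤50, yield strength 740≥510, density 7.5≤11.6).
Pareto-optimal: #1, #3, #4, #5, #6 → 5.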